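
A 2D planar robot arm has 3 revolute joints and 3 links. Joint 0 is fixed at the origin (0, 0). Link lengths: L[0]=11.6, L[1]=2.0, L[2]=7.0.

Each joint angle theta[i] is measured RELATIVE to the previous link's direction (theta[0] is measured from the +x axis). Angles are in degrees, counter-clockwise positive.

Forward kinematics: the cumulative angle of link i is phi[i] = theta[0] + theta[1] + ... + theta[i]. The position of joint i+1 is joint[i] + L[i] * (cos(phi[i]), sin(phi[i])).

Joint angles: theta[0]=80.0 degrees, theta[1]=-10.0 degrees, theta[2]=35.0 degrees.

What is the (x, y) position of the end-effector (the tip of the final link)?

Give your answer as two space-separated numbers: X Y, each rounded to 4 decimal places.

Answer: 0.8866 20.0646

Derivation:
joint[0] = (0.0000, 0.0000)  (base)
link 0: phi[0] = 80 = 80 deg
  cos(80 deg) = 0.1736, sin(80 deg) = 0.9848
  joint[1] = (0.0000, 0.0000) + 11.6 * (0.1736, 0.9848) = (0.0000 + 2.0143, 0.0000 + 11.4238) = (2.0143, 11.4238)
link 1: phi[1] = 80 + -10 = 70 deg
  cos(70 deg) = 0.3420, sin(70 deg) = 0.9397
  joint[2] = (2.0143, 11.4238) + 2 * (0.3420, 0.9397) = (2.0143 + 0.6840, 11.4238 + 1.8794) = (2.6984, 13.3032)
link 2: phi[2] = 80 + -10 + 35 = 105 deg
  cos(105 deg) = -0.2588, sin(105 deg) = 0.9659
  joint[3] = (2.6984, 13.3032) + 7 * (-0.2588, 0.9659) = (2.6984 + -1.8117, 13.3032 + 6.7615) = (0.8866, 20.0646)
End effector: (0.8866, 20.0646)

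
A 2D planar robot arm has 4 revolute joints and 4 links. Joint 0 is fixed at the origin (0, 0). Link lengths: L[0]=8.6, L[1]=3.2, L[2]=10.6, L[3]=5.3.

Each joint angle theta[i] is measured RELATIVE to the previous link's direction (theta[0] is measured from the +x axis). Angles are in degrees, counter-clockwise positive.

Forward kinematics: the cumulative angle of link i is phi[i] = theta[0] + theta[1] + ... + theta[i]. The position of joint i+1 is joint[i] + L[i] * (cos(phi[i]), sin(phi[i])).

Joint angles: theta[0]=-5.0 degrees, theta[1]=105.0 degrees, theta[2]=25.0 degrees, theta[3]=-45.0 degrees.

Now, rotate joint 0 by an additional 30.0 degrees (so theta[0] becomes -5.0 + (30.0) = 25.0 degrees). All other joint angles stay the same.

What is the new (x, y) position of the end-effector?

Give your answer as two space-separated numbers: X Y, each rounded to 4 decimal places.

Answer: -5.6822 15.5460

Derivation:
joint[0] = (0.0000, 0.0000)  (base)
link 0: phi[0] = 25 = 25 deg
  cos(25 deg) = 0.9063, sin(25 deg) = 0.4226
  joint[1] = (0.0000, 0.0000) + 8.6 * (0.9063, 0.4226) = (0.0000 + 7.7942, 0.0000 + 3.6345) = (7.7942, 3.6345)
link 1: phi[1] = 25 + 105 = 130 deg
  cos(130 deg) = -0.6428, sin(130 deg) = 0.7660
  joint[2] = (7.7942, 3.6345) + 3.2 * (-0.6428, 0.7660) = (7.7942 + -2.0569, 3.6345 + 2.4513) = (5.7373, 6.0859)
link 2: phi[2] = 25 + 105 + 25 = 155 deg
  cos(155 deg) = -0.9063, sin(155 deg) = 0.4226
  joint[3] = (5.7373, 6.0859) + 10.6 * (-0.9063, 0.4226) = (5.7373 + -9.6069, 6.0859 + 4.4798) = (-3.8695, 10.5656)
link 3: phi[3] = 25 + 105 + 25 + -45 = 110 deg
  cos(110 deg) = -0.3420, sin(110 deg) = 0.9397
  joint[4] = (-3.8695, 10.5656) + 5.3 * (-0.3420, 0.9397) = (-3.8695 + -1.8127, 10.5656 + 4.9804) = (-5.6822, 15.5460)
End effector: (-5.6822, 15.5460)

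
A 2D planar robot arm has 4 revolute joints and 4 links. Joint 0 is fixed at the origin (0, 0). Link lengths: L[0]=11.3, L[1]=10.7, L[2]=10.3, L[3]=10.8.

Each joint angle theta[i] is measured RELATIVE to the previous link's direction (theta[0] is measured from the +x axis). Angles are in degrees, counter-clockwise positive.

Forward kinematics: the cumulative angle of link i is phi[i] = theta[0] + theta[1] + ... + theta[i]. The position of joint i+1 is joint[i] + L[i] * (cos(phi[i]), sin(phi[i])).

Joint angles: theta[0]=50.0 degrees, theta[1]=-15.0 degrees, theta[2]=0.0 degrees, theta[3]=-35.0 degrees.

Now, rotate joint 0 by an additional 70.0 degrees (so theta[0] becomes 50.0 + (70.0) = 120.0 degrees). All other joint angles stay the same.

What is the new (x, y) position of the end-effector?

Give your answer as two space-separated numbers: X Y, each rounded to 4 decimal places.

Answer: -7.3914 40.2192

Derivation:
joint[0] = (0.0000, 0.0000)  (base)
link 0: phi[0] = 120 = 120 deg
  cos(120 deg) = -0.5000, sin(120 deg) = 0.8660
  joint[1] = (0.0000, 0.0000) + 11.3 * (-0.5000, 0.8660) = (0.0000 + -5.6500, 0.0000 + 9.7861) = (-5.6500, 9.7861)
link 1: phi[1] = 120 + -15 = 105 deg
  cos(105 deg) = -0.2588, sin(105 deg) = 0.9659
  joint[2] = (-5.6500, 9.7861) + 10.7 * (-0.2588, 0.9659) = (-5.6500 + -2.7694, 9.7861 + 10.3354) = (-8.4194, 20.1215)
link 2: phi[2] = 120 + -15 + 0 = 105 deg
  cos(105 deg) = -0.2588, sin(105 deg) = 0.9659
  joint[3] = (-8.4194, 20.1215) + 10.3 * (-0.2588, 0.9659) = (-8.4194 + -2.6658, 20.1215 + 9.9490) = (-11.0852, 30.0705)
link 3: phi[3] = 120 + -15 + 0 + -35 = 70 deg
  cos(70 deg) = 0.3420, sin(70 deg) = 0.9397
  joint[4] = (-11.0852, 30.0705) + 10.8 * (0.3420, 0.9397) = (-11.0852 + 3.6938, 30.0705 + 10.1487) = (-7.3914, 40.2192)
End effector: (-7.3914, 40.2192)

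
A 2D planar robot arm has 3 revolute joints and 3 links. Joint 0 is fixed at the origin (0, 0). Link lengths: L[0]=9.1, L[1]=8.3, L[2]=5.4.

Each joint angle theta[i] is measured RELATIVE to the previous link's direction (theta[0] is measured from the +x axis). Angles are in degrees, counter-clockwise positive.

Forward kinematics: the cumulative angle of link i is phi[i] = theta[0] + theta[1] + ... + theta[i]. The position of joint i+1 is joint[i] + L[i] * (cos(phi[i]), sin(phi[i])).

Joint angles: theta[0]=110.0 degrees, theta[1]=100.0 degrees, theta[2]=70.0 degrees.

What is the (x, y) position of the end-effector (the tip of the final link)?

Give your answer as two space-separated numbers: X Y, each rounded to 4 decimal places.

Answer: -9.3627 -0.9168

Derivation:
joint[0] = (0.0000, 0.0000)  (base)
link 0: phi[0] = 110 = 110 deg
  cos(110 deg) = -0.3420, sin(110 deg) = 0.9397
  joint[1] = (0.0000, 0.0000) + 9.1 * (-0.3420, 0.9397) = (0.0000 + -3.1124, 0.0000 + 8.5512) = (-3.1124, 8.5512)
link 1: phi[1] = 110 + 100 = 210 deg
  cos(210 deg) = -0.8660, sin(210 deg) = -0.5000
  joint[2] = (-3.1124, 8.5512) + 8.3 * (-0.8660, -0.5000) = (-3.1124 + -7.1880, 8.5512 + -4.1500) = (-10.3004, 4.4012)
link 2: phi[2] = 110 + 100 + 70 = 280 deg
  cos(280 deg) = 0.1736, sin(280 deg) = -0.9848
  joint[3] = (-10.3004, 4.4012) + 5.4 * (0.1736, -0.9848) = (-10.3004 + 0.9377, 4.4012 + -5.3180) = (-9.3627, -0.9168)
End effector: (-9.3627, -0.9168)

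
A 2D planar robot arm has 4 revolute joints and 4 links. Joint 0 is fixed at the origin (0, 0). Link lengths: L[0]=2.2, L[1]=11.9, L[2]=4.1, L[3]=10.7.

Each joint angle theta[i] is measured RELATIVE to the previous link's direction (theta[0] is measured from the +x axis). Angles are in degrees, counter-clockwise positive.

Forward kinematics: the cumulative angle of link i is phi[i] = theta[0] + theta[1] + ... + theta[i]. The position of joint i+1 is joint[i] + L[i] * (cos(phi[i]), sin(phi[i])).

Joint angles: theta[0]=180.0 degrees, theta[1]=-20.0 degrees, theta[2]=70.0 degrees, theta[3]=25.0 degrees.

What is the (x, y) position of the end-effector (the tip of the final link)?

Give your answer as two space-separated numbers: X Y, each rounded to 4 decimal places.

Answer: -18.7871 -9.4061

Derivation:
joint[0] = (0.0000, 0.0000)  (base)
link 0: phi[0] = 180 = 180 deg
  cos(180 deg) = -1.0000, sin(180 deg) = 0.0000
  joint[1] = (0.0000, 0.0000) + 2.2 * (-1.0000, 0.0000) = (0.0000 + -2.2000, 0.0000 + 0.0000) = (-2.2000, 0.0000)
link 1: phi[1] = 180 + -20 = 160 deg
  cos(160 deg) = -0.9397, sin(160 deg) = 0.3420
  joint[2] = (-2.2000, 0.0000) + 11.9 * (-0.9397, 0.3420) = (-2.2000 + -11.1823, 0.0000 + 4.0700) = (-13.3823, 4.0700)
link 2: phi[2] = 180 + -20 + 70 = 230 deg
  cos(230 deg) = -0.6428, sin(230 deg) = -0.7660
  joint[3] = (-13.3823, 4.0700) + 4.1 * (-0.6428, -0.7660) = (-13.3823 + -2.6354, 4.0700 + -3.1408) = (-16.0178, 0.9293)
link 3: phi[3] = 180 + -20 + 70 + 25 = 255 deg
  cos(255 deg) = -0.2588, sin(255 deg) = -0.9659
  joint[4] = (-16.0178, 0.9293) + 10.7 * (-0.2588, -0.9659) = (-16.0178 + -2.7694, 0.9293 + -10.3354) = (-18.7871, -9.4061)
End effector: (-18.7871, -9.4061)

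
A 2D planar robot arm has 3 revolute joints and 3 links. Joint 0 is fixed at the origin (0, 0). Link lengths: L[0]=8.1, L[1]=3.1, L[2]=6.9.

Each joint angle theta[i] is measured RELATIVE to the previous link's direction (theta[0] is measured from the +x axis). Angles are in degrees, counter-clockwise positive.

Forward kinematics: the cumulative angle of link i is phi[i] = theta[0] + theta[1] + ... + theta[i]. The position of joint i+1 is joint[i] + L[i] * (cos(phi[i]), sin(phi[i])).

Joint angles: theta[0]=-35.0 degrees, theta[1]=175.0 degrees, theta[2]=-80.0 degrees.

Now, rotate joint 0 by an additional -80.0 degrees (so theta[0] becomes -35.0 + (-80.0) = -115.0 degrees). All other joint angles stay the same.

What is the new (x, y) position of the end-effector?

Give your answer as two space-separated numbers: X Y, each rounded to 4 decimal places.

Answer: 4.6107 -7.0164

Derivation:
joint[0] = (0.0000, 0.0000)  (base)
link 0: phi[0] = -115 = -115 deg
  cos(-115 deg) = -0.4226, sin(-115 deg) = -0.9063
  joint[1] = (0.0000, 0.0000) + 8.1 * (-0.4226, -0.9063) = (0.0000 + -3.4232, 0.0000 + -7.3411) = (-3.4232, -7.3411)
link 1: phi[1] = -115 + 175 = 60 deg
  cos(60 deg) = 0.5000, sin(60 deg) = 0.8660
  joint[2] = (-3.4232, -7.3411) + 3.1 * (0.5000, 0.8660) = (-3.4232 + 1.5500, -7.3411 + 2.6847) = (-1.8732, -4.6564)
link 2: phi[2] = -115 + 175 + -80 = -20 deg
  cos(-20 deg) = 0.9397, sin(-20 deg) = -0.3420
  joint[3] = (-1.8732, -4.6564) + 6.9 * (0.9397, -0.3420) = (-1.8732 + 6.4839, -4.6564 + -2.3599) = (4.6107, -7.0164)
End effector: (4.6107, -7.0164)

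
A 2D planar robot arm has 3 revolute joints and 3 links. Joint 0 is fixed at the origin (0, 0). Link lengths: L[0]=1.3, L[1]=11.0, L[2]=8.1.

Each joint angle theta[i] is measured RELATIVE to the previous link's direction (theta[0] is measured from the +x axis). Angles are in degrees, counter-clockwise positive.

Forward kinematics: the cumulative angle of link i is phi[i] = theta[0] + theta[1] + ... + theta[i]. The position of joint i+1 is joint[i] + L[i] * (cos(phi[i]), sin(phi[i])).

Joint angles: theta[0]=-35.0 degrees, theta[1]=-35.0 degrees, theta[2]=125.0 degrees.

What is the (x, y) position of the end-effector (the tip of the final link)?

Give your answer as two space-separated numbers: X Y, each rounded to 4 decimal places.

Answer: 9.4731 -4.4471

Derivation:
joint[0] = (0.0000, 0.0000)  (base)
link 0: phi[0] = -35 = -35 deg
  cos(-35 deg) = 0.8192, sin(-35 deg) = -0.5736
  joint[1] = (0.0000, 0.0000) + 1.3 * (0.8192, -0.5736) = (0.0000 + 1.0649, 0.0000 + -0.7456) = (1.0649, -0.7456)
link 1: phi[1] = -35 + -35 = -70 deg
  cos(-70 deg) = 0.3420, sin(-70 deg) = -0.9397
  joint[2] = (1.0649, -0.7456) + 11 * (0.3420, -0.9397) = (1.0649 + 3.7622, -0.7456 + -10.3366) = (4.8271, -11.0823)
link 2: phi[2] = -35 + -35 + 125 = 55 deg
  cos(55 deg) = 0.5736, sin(55 deg) = 0.8192
  joint[3] = (4.8271, -11.0823) + 8.1 * (0.5736, 0.8192) = (4.8271 + 4.6460, -11.0823 + 6.6351) = (9.4731, -4.4471)
End effector: (9.4731, -4.4471)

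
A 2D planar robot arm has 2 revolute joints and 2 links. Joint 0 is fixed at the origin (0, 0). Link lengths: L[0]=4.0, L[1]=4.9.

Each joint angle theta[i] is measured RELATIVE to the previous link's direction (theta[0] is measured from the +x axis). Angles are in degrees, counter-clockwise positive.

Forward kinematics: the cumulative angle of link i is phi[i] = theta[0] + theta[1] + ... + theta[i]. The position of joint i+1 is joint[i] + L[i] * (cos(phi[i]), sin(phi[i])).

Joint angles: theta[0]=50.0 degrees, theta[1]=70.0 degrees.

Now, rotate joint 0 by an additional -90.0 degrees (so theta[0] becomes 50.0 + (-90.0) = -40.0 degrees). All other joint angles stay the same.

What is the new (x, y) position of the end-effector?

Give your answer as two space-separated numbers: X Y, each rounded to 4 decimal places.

Answer: 7.3077 -0.1212

Derivation:
joint[0] = (0.0000, 0.0000)  (base)
link 0: phi[0] = -40 = -40 deg
  cos(-40 deg) = 0.7660, sin(-40 deg) = -0.6428
  joint[1] = (0.0000, 0.0000) + 4 * (0.7660, -0.6428) = (0.0000 + 3.0642, 0.0000 + -2.5712) = (3.0642, -2.5712)
link 1: phi[1] = -40 + 70 = 30 deg
  cos(30 deg) = 0.8660, sin(30 deg) = 0.5000
  joint[2] = (3.0642, -2.5712) + 4.9 * (0.8660, 0.5000) = (3.0642 + 4.2435, -2.5712 + 2.4500) = (7.3077, -0.1212)
End effector: (7.3077, -0.1212)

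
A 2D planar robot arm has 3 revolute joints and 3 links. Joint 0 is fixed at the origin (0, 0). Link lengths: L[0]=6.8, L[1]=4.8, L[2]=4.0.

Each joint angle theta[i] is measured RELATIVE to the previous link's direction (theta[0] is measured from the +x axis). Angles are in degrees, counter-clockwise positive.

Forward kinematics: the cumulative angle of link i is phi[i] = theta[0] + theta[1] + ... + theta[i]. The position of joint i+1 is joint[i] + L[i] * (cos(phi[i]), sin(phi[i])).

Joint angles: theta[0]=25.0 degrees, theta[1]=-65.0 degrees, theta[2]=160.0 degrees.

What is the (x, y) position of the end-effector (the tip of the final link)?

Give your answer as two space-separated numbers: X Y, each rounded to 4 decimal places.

Answer: 7.8399 3.2525

Derivation:
joint[0] = (0.0000, 0.0000)  (base)
link 0: phi[0] = 25 = 25 deg
  cos(25 deg) = 0.9063, sin(25 deg) = 0.4226
  joint[1] = (0.0000, 0.0000) + 6.8 * (0.9063, 0.4226) = (0.0000 + 6.1629, 0.0000 + 2.8738) = (6.1629, 2.8738)
link 1: phi[1] = 25 + -65 = -40 deg
  cos(-40 deg) = 0.7660, sin(-40 deg) = -0.6428
  joint[2] = (6.1629, 2.8738) + 4.8 * (0.7660, -0.6428) = (6.1629 + 3.6770, 2.8738 + -3.0854) = (9.8399, -0.2116)
link 2: phi[2] = 25 + -65 + 160 = 120 deg
  cos(120 deg) = -0.5000, sin(120 deg) = 0.8660
  joint[3] = (9.8399, -0.2116) + 4 * (-0.5000, 0.8660) = (9.8399 + -2.0000, -0.2116 + 3.4641) = (7.8399, 3.2525)
End effector: (7.8399, 3.2525)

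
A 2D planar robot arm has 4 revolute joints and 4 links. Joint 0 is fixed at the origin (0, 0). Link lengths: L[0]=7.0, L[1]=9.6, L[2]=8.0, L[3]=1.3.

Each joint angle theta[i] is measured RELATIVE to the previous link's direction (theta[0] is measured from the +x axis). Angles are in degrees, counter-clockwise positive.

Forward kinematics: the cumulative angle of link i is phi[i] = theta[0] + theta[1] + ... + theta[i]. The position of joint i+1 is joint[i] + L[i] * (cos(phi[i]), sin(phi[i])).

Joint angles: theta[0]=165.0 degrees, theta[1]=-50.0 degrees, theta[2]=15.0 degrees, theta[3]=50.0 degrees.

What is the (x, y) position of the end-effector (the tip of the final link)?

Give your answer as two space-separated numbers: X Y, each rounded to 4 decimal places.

joint[0] = (0.0000, 0.0000)  (base)
link 0: phi[0] = 165 = 165 deg
  cos(165 deg) = -0.9659, sin(165 deg) = 0.2588
  joint[1] = (0.0000, 0.0000) + 7 * (-0.9659, 0.2588) = (0.0000 + -6.7615, 0.0000 + 1.8117) = (-6.7615, 1.8117)
link 1: phi[1] = 165 + -50 = 115 deg
  cos(115 deg) = -0.4226, sin(115 deg) = 0.9063
  joint[2] = (-6.7615, 1.8117) + 9.6 * (-0.4226, 0.9063) = (-6.7615 + -4.0571, 1.8117 + 8.7006) = (-10.8186, 10.5123)
link 2: phi[2] = 165 + -50 + 15 = 130 deg
  cos(130 deg) = -0.6428, sin(130 deg) = 0.7660
  joint[3] = (-10.8186, 10.5123) + 8 * (-0.6428, 0.7660) = (-10.8186 + -5.1423, 10.5123 + 6.1284) = (-15.9609, 16.6406)
link 3: phi[3] = 165 + -50 + 15 + 50 = 180 deg
  cos(180 deg) = -1.0000, sin(180 deg) = 0.0000
  joint[4] = (-15.9609, 16.6406) + 1.3 * (-1.0000, 0.0000) = (-15.9609 + -1.3000, 16.6406 + 0.0000) = (-17.2609, 16.6406)
End effector: (-17.2609, 16.6406)

Answer: -17.2609 16.6406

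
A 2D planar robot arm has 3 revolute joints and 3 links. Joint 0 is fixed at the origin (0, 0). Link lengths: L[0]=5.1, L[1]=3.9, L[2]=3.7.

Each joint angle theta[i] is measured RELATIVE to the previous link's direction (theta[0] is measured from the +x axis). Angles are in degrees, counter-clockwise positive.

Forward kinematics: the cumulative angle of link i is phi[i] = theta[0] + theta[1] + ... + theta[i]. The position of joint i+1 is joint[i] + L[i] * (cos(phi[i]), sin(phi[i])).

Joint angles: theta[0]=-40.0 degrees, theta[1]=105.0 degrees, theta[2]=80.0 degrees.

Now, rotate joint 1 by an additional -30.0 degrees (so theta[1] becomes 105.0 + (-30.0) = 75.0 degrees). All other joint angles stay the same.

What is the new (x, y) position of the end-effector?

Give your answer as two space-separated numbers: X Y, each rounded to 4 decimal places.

Answer: 5.5378 2.3121

Derivation:
joint[0] = (0.0000, 0.0000)  (base)
link 0: phi[0] = -40 = -40 deg
  cos(-40 deg) = 0.7660, sin(-40 deg) = -0.6428
  joint[1] = (0.0000, 0.0000) + 5.1 * (0.7660, -0.6428) = (0.0000 + 3.9068, 0.0000 + -3.2782) = (3.9068, -3.2782)
link 1: phi[1] = -40 + 75 = 35 deg
  cos(35 deg) = 0.8192, sin(35 deg) = 0.5736
  joint[2] = (3.9068, -3.2782) + 3.9 * (0.8192, 0.5736) = (3.9068 + 3.1947, -3.2782 + 2.2369) = (7.1015, -1.0413)
link 2: phi[2] = -40 + 75 + 80 = 115 deg
  cos(115 deg) = -0.4226, sin(115 deg) = 0.9063
  joint[3] = (7.1015, -1.0413) + 3.7 * (-0.4226, 0.9063) = (7.1015 + -1.5637, -1.0413 + 3.3533) = (5.5378, 2.3121)
End effector: (5.5378, 2.3121)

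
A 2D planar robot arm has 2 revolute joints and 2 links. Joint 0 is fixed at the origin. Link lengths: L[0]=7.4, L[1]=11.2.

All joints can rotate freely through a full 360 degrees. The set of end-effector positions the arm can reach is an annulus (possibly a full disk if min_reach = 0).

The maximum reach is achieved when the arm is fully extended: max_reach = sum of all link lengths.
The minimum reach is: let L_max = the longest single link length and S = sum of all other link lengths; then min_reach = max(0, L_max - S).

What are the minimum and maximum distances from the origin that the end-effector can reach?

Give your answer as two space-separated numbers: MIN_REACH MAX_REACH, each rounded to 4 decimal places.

Link lengths: [7.4, 11.2]
max_reach = 7.4 + 11.2 = 18.6
L_max = max([7.4, 11.2]) = 11.2
S (sum of others) = 18.6 - 11.2 = 7.4
min_reach = max(0, 11.2 - 7.4) = max(0, 3.8) = 3.8

Answer: 3.8000 18.6000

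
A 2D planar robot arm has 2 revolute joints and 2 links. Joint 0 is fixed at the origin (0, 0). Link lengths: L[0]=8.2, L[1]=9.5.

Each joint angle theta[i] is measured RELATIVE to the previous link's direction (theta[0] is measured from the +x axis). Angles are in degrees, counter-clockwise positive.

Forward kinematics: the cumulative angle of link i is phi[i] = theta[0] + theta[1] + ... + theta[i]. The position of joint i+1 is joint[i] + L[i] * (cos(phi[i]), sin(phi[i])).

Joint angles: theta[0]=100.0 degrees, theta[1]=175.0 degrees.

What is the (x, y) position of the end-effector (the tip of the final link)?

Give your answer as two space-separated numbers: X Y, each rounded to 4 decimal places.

Answer: -0.5959 -1.3884

Derivation:
joint[0] = (0.0000, 0.0000)  (base)
link 0: phi[0] = 100 = 100 deg
  cos(100 deg) = -0.1736, sin(100 deg) = 0.9848
  joint[1] = (0.0000, 0.0000) + 8.2 * (-0.1736, 0.9848) = (0.0000 + -1.4239, 0.0000 + 8.0754) = (-1.4239, 8.0754)
link 1: phi[1] = 100 + 175 = 275 deg
  cos(275 deg) = 0.0872, sin(275 deg) = -0.9962
  joint[2] = (-1.4239, 8.0754) + 9.5 * (0.0872, -0.9962) = (-1.4239 + 0.8280, 8.0754 + -9.4638) = (-0.5959, -1.3884)
End effector: (-0.5959, -1.3884)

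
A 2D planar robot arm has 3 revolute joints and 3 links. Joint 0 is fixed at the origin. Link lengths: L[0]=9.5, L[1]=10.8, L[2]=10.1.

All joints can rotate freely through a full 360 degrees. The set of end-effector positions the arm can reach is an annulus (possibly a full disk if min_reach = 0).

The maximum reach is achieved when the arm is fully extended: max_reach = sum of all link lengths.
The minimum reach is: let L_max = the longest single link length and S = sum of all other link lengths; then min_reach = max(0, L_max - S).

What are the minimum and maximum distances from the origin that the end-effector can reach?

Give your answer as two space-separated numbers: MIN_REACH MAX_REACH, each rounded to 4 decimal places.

Link lengths: [9.5, 10.8, 10.1]
max_reach = 9.5 + 10.8 + 10.1 = 30.4
L_max = max([9.5, 10.8, 10.1]) = 10.8
S (sum of others) = 30.4 - 10.8 = 19.6
min_reach = max(0, 10.8 - 19.6) = max(0, -8.8) = 0

Answer: 0.0000 30.4000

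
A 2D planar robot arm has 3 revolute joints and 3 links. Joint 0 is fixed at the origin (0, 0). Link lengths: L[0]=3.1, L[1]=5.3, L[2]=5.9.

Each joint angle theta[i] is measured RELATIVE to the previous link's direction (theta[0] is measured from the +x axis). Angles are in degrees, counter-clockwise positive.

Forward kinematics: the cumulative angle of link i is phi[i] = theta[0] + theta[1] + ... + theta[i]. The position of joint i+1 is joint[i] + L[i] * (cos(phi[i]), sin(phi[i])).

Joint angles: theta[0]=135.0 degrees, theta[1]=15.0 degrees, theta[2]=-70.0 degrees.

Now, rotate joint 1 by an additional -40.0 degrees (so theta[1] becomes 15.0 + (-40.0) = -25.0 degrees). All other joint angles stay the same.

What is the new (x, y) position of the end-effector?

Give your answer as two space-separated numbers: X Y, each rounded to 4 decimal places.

joint[0] = (0.0000, 0.0000)  (base)
link 0: phi[0] = 135 = 135 deg
  cos(135 deg) = -0.7071, sin(135 deg) = 0.7071
  joint[1] = (0.0000, 0.0000) + 3.1 * (-0.7071, 0.7071) = (0.0000 + -2.1920, 0.0000 + 2.1920) = (-2.1920, 2.1920)
link 1: phi[1] = 135 + -25 = 110 deg
  cos(110 deg) = -0.3420, sin(110 deg) = 0.9397
  joint[2] = (-2.1920, 2.1920) + 5.3 * (-0.3420, 0.9397) = (-2.1920 + -1.8127, 2.1920 + 4.9804) = (-4.0047, 7.1724)
link 2: phi[2] = 135 + -25 + -70 = 40 deg
  cos(40 deg) = 0.7660, sin(40 deg) = 0.6428
  joint[3] = (-4.0047, 7.1724) + 5.9 * (0.7660, 0.6428) = (-4.0047 + 4.5197, 7.1724 + 3.7924) = (0.5149, 10.9648)
End effector: (0.5149, 10.9648)

Answer: 0.5149 10.9648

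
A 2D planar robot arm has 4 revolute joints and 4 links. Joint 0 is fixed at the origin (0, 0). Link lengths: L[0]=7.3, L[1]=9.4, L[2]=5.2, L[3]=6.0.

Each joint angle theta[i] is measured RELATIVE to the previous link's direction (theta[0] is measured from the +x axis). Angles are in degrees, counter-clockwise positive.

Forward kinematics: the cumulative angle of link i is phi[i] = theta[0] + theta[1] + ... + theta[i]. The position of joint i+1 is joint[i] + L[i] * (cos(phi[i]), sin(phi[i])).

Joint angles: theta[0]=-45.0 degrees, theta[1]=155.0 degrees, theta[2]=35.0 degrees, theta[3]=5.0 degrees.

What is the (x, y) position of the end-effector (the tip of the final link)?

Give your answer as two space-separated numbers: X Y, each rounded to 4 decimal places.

Answer: -7.5089 9.6538

Derivation:
joint[0] = (0.0000, 0.0000)  (base)
link 0: phi[0] = -45 = -45 deg
  cos(-45 deg) = 0.7071, sin(-45 deg) = -0.7071
  joint[1] = (0.0000, 0.0000) + 7.3 * (0.7071, -0.7071) = (0.0000 + 5.1619, 0.0000 + -5.1619) = (5.1619, -5.1619)
link 1: phi[1] = -45 + 155 = 110 deg
  cos(110 deg) = -0.3420, sin(110 deg) = 0.9397
  joint[2] = (5.1619, -5.1619) + 9.4 * (-0.3420, 0.9397) = (5.1619 + -3.2150, -5.1619 + 8.8331) = (1.9469, 3.6712)
link 2: phi[2] = -45 + 155 + 35 = 145 deg
  cos(145 deg) = -0.8192, sin(145 deg) = 0.5736
  joint[3] = (1.9469, 3.6712) + 5.2 * (-0.8192, 0.5736) = (1.9469 + -4.2596, 3.6712 + 2.9826) = (-2.3127, 6.6538)
link 3: phi[3] = -45 + 155 + 35 + 5 = 150 deg
  cos(150 deg) = -0.8660, sin(150 deg) = 0.5000
  joint[4] = (-2.3127, 6.6538) + 6 * (-0.8660, 0.5000) = (-2.3127 + -5.1962, 6.6538 + 3.0000) = (-7.5089, 9.6538)
End effector: (-7.5089, 9.6538)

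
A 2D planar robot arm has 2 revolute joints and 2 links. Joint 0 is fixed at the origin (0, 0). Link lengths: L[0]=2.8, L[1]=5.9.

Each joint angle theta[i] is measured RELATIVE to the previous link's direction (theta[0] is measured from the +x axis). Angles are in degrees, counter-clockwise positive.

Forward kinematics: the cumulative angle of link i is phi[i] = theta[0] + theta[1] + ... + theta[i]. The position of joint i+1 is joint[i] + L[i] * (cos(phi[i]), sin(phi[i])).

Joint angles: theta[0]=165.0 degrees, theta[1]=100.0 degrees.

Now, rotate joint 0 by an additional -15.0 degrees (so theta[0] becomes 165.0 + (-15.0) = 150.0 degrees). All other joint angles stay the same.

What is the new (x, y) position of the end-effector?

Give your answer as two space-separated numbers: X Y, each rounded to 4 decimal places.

Answer: -4.4428 -4.1442

Derivation:
joint[0] = (0.0000, 0.0000)  (base)
link 0: phi[0] = 150 = 150 deg
  cos(150 deg) = -0.8660, sin(150 deg) = 0.5000
  joint[1] = (0.0000, 0.0000) + 2.8 * (-0.8660, 0.5000) = (0.0000 + -2.4249, 0.0000 + 1.4000) = (-2.4249, 1.4000)
link 1: phi[1] = 150 + 100 = 250 deg
  cos(250 deg) = -0.3420, sin(250 deg) = -0.9397
  joint[2] = (-2.4249, 1.4000) + 5.9 * (-0.3420, -0.9397) = (-2.4249 + -2.0179, 1.4000 + -5.5442) = (-4.4428, -4.1442)
End effector: (-4.4428, -4.1442)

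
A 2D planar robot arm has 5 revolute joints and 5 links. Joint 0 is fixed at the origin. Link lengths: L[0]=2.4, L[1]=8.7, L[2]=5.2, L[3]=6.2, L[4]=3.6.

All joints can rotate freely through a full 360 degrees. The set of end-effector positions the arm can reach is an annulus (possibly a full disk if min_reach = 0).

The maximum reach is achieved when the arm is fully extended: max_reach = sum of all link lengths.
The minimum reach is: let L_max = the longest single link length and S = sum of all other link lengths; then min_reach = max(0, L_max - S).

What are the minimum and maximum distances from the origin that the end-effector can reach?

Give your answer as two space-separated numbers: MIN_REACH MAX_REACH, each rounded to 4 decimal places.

Answer: 0.0000 26.1000

Derivation:
Link lengths: [2.4, 8.7, 5.2, 6.2, 3.6]
max_reach = 2.4 + 8.7 + 5.2 + 6.2 + 3.6 = 26.1
L_max = max([2.4, 8.7, 5.2, 6.2, 3.6]) = 8.7
S (sum of others) = 26.1 - 8.7 = 17.4
min_reach = max(0, 8.7 - 17.4) = max(0, -8.7) = 0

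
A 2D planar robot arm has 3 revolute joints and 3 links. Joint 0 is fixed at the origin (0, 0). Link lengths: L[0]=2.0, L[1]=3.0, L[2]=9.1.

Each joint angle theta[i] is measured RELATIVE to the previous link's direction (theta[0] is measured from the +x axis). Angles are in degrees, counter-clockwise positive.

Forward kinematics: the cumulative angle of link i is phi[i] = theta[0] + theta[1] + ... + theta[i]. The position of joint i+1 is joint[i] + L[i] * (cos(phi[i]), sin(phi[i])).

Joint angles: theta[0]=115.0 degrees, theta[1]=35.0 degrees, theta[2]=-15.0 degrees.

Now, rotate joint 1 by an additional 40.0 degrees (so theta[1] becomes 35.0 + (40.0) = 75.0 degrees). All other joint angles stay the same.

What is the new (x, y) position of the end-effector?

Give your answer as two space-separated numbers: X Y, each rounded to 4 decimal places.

joint[0] = (0.0000, 0.0000)  (base)
link 0: phi[0] = 115 = 115 deg
  cos(115 deg) = -0.4226, sin(115 deg) = 0.9063
  joint[1] = (0.0000, 0.0000) + 2 * (-0.4226, 0.9063) = (0.0000 + -0.8452, 0.0000 + 1.8126) = (-0.8452, 1.8126)
link 1: phi[1] = 115 + 75 = 190 deg
  cos(190 deg) = -0.9848, sin(190 deg) = -0.1736
  joint[2] = (-0.8452, 1.8126) + 3 * (-0.9848, -0.1736) = (-0.8452 + -2.9544, 1.8126 + -0.5209) = (-3.7997, 1.2917)
link 2: phi[2] = 115 + 75 + -15 = 175 deg
  cos(175 deg) = -0.9962, sin(175 deg) = 0.0872
  joint[3] = (-3.7997, 1.2917) + 9.1 * (-0.9962, 0.0872) = (-3.7997 + -9.0654, 1.2917 + 0.7931) = (-12.8650, 2.0848)
End effector: (-12.8650, 2.0848)

Answer: -12.8650 2.0848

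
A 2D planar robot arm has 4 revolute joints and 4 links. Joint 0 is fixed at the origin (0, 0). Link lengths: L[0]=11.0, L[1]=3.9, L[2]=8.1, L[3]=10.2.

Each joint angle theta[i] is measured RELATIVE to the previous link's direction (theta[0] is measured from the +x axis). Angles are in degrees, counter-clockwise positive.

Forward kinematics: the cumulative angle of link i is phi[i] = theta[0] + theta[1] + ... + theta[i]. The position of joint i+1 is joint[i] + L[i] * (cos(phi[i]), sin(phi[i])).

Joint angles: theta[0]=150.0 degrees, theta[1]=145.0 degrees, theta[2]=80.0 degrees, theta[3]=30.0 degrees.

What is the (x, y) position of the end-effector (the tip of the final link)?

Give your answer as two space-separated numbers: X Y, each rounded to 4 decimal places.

joint[0] = (0.0000, 0.0000)  (base)
link 0: phi[0] = 150 = 150 deg
  cos(150 deg) = -0.8660, sin(150 deg) = 0.5000
  joint[1] = (0.0000, 0.0000) + 11 * (-0.8660, 0.5000) = (0.0000 + -9.5263, 0.0000 + 5.5000) = (-9.5263, 5.5000)
link 1: phi[1] = 150 + 145 = 295 deg
  cos(295 deg) = 0.4226, sin(295 deg) = -0.9063
  joint[2] = (-9.5263, 5.5000) + 3.9 * (0.4226, -0.9063) = (-9.5263 + 1.6482, 5.5000 + -3.5346) = (-7.8781, 1.9654)
link 2: phi[2] = 150 + 145 + 80 = 375 deg
  cos(375 deg) = 0.9659, sin(375 deg) = 0.2588
  joint[3] = (-7.8781, 1.9654) + 8.1 * (0.9659, 0.2588) = (-7.8781 + 7.8240, 1.9654 + 2.0964) = (-0.0541, 4.0618)
link 3: phi[3] = 150 + 145 + 80 + 30 = 405 deg
  cos(405 deg) = 0.7071, sin(405 deg) = 0.7071
  joint[4] = (-0.0541, 4.0618) + 10.2 * (0.7071, 0.7071) = (-0.0541 + 7.2125, 4.0618 + 7.2125) = (7.1584, 11.2743)
End effector: (7.1584, 11.2743)

Answer: 7.1584 11.2743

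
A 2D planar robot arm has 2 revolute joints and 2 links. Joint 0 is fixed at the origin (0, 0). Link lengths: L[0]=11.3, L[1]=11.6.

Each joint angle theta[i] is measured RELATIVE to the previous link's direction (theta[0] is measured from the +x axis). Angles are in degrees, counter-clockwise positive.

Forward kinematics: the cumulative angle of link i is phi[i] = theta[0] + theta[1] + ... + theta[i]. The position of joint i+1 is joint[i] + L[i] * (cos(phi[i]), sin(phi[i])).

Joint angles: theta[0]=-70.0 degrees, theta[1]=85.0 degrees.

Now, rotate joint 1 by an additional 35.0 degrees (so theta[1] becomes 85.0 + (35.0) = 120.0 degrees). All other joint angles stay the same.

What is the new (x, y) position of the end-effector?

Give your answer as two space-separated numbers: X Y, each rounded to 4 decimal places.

joint[0] = (0.0000, 0.0000)  (base)
link 0: phi[0] = -70 = -70 deg
  cos(-70 deg) = 0.3420, sin(-70 deg) = -0.9397
  joint[1] = (0.0000, 0.0000) + 11.3 * (0.3420, -0.9397) = (0.0000 + 3.8648, 0.0000 + -10.6185) = (3.8648, -10.6185)
link 1: phi[1] = -70 + 120 = 50 deg
  cos(50 deg) = 0.6428, sin(50 deg) = 0.7660
  joint[2] = (3.8648, -10.6185) + 11.6 * (0.6428, 0.7660) = (3.8648 + 7.4563, -10.6185 + 8.8861) = (11.3212, -1.7324)
End effector: (11.3212, -1.7324)

Answer: 11.3212 -1.7324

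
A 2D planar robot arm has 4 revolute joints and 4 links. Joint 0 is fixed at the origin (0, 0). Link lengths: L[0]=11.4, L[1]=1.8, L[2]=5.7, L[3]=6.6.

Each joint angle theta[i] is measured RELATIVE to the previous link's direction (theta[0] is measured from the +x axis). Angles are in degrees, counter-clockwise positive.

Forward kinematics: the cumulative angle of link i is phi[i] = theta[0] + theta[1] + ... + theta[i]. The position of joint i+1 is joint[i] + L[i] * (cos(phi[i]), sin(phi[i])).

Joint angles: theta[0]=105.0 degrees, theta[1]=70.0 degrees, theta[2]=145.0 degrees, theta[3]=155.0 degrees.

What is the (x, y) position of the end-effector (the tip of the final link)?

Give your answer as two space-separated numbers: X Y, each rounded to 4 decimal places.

Answer: -3.1665 13.4862

Derivation:
joint[0] = (0.0000, 0.0000)  (base)
link 0: phi[0] = 105 = 105 deg
  cos(105 deg) = -0.2588, sin(105 deg) = 0.9659
  joint[1] = (0.0000, 0.0000) + 11.4 * (-0.2588, 0.9659) = (0.0000 + -2.9505, 0.0000 + 11.0116) = (-2.9505, 11.0116)
link 1: phi[1] = 105 + 70 = 175 deg
  cos(175 deg) = -0.9962, sin(175 deg) = 0.0872
  joint[2] = (-2.9505, 11.0116) + 1.8 * (-0.9962, 0.0872) = (-2.9505 + -1.7932, 11.0116 + 0.1569) = (-4.7437, 11.1684)
link 2: phi[2] = 105 + 70 + 145 = 320 deg
  cos(320 deg) = 0.7660, sin(320 deg) = -0.6428
  joint[3] = (-4.7437, 11.1684) + 5.7 * (0.7660, -0.6428) = (-4.7437 + 4.3665, 11.1684 + -3.6639) = (-0.3772, 7.5045)
link 3: phi[3] = 105 + 70 + 145 + 155 = 475 deg
  cos(475 deg) = -0.4226, sin(475 deg) = 0.9063
  joint[4] = (-0.3772, 7.5045) + 6.6 * (-0.4226, 0.9063) = (-0.3772 + -2.7893, 7.5045 + 5.9816) = (-3.1665, 13.4862)
End effector: (-3.1665, 13.4862)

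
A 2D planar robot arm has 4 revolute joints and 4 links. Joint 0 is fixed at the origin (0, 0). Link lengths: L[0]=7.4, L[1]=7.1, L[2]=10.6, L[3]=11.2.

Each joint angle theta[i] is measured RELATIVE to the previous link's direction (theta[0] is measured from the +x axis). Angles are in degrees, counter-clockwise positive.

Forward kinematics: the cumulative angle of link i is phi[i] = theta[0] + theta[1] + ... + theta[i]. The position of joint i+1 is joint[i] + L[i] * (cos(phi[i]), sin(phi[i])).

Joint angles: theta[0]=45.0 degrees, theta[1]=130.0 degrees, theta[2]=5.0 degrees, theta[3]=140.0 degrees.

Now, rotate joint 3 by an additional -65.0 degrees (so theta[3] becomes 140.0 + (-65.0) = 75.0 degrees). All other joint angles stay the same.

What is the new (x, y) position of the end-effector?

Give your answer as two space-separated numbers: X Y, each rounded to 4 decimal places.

Answer: -15.3392 -4.9670

Derivation:
joint[0] = (0.0000, 0.0000)  (base)
link 0: phi[0] = 45 = 45 deg
  cos(45 deg) = 0.7071, sin(45 deg) = 0.7071
  joint[1] = (0.0000, 0.0000) + 7.4 * (0.7071, 0.7071) = (0.0000 + 5.2326, 0.0000 + 5.2326) = (5.2326, 5.2326)
link 1: phi[1] = 45 + 130 = 175 deg
  cos(175 deg) = -0.9962, sin(175 deg) = 0.0872
  joint[2] = (5.2326, 5.2326) + 7.1 * (-0.9962, 0.0872) = (5.2326 + -7.0730, 5.2326 + 0.6188) = (-1.8404, 5.8514)
link 2: phi[2] = 45 + 130 + 5 = 180 deg
  cos(180 deg) = -1.0000, sin(180 deg) = 0.0000
  joint[3] = (-1.8404, 5.8514) + 10.6 * (-1.0000, 0.0000) = (-1.8404 + -10.6000, 5.8514 + 0.0000) = (-12.4404, 5.8514)
link 3: phi[3] = 45 + 130 + 5 + 75 = 255 deg
  cos(255 deg) = -0.2588, sin(255 deg) = -0.9659
  joint[4] = (-12.4404, 5.8514) + 11.2 * (-0.2588, -0.9659) = (-12.4404 + -2.8988, 5.8514 + -10.8184) = (-15.3392, -4.9670)
End effector: (-15.3392, -4.9670)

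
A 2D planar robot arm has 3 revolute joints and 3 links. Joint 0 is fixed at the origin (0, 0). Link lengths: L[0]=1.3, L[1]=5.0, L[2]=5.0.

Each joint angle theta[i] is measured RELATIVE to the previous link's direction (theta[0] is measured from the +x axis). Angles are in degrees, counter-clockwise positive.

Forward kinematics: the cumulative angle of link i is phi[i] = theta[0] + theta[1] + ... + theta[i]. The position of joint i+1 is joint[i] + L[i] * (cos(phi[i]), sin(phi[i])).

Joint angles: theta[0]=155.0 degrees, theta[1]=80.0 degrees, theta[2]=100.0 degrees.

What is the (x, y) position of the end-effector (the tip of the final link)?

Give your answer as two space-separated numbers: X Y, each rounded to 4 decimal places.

Answer: 0.4855 -5.6594

Derivation:
joint[0] = (0.0000, 0.0000)  (base)
link 0: phi[0] = 155 = 155 deg
  cos(155 deg) = -0.9063, sin(155 deg) = 0.4226
  joint[1] = (0.0000, 0.0000) + 1.3 * (-0.9063, 0.4226) = (0.0000 + -1.1782, 0.0000 + 0.5494) = (-1.1782, 0.5494)
link 1: phi[1] = 155 + 80 = 235 deg
  cos(235 deg) = -0.5736, sin(235 deg) = -0.8192
  joint[2] = (-1.1782, 0.5494) + 5 * (-0.5736, -0.8192) = (-1.1782 + -2.8679, 0.5494 + -4.0958) = (-4.0461, -3.5464)
link 2: phi[2] = 155 + 80 + 100 = 335 deg
  cos(335 deg) = 0.9063, sin(335 deg) = -0.4226
  joint[3] = (-4.0461, -3.5464) + 5 * (0.9063, -0.4226) = (-4.0461 + 4.5315, -3.5464 + -2.1131) = (0.4855, -5.6594)
End effector: (0.4855, -5.6594)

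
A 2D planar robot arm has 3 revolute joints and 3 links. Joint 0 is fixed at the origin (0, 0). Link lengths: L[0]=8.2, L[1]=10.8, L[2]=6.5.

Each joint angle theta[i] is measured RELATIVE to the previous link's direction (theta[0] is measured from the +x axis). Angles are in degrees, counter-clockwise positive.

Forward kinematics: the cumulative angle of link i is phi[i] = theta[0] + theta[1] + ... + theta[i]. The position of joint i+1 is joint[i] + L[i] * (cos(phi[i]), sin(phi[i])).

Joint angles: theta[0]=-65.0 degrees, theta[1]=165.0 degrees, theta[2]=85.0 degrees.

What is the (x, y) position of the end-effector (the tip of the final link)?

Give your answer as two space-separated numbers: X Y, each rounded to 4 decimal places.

Answer: -4.8852 2.6377

Derivation:
joint[0] = (0.0000, 0.0000)  (base)
link 0: phi[0] = -65 = -65 deg
  cos(-65 deg) = 0.4226, sin(-65 deg) = -0.9063
  joint[1] = (0.0000, 0.0000) + 8.2 * (0.4226, -0.9063) = (0.0000 + 3.4655, 0.0000 + -7.4317) = (3.4655, -7.4317)
link 1: phi[1] = -65 + 165 = 100 deg
  cos(100 deg) = -0.1736, sin(100 deg) = 0.9848
  joint[2] = (3.4655, -7.4317) + 10.8 * (-0.1736, 0.9848) = (3.4655 + -1.8754, -7.4317 + 10.6359) = (1.5901, 3.2042)
link 2: phi[2] = -65 + 165 + 85 = 185 deg
  cos(185 deg) = -0.9962, sin(185 deg) = -0.0872
  joint[3] = (1.5901, 3.2042) + 6.5 * (-0.9962, -0.0872) = (1.5901 + -6.4753, 3.2042 + -0.5665) = (-4.8852, 2.6377)
End effector: (-4.8852, 2.6377)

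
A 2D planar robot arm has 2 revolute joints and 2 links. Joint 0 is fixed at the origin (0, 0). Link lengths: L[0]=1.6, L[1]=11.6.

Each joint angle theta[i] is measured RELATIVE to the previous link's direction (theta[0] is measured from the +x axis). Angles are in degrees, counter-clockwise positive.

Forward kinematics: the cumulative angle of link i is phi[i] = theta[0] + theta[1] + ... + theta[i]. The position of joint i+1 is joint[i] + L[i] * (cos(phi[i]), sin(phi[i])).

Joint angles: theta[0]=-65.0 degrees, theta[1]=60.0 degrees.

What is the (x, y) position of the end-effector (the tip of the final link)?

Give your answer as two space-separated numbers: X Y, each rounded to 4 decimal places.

joint[0] = (0.0000, 0.0000)  (base)
link 0: phi[0] = -65 = -65 deg
  cos(-65 deg) = 0.4226, sin(-65 deg) = -0.9063
  joint[1] = (0.0000, 0.0000) + 1.6 * (0.4226, -0.9063) = (0.0000 + 0.6762, 0.0000 + -1.4501) = (0.6762, -1.4501)
link 1: phi[1] = -65 + 60 = -5 deg
  cos(-5 deg) = 0.9962, sin(-5 deg) = -0.0872
  joint[2] = (0.6762, -1.4501) + 11.6 * (0.9962, -0.0872) = (0.6762 + 11.5559, -1.4501 + -1.0110) = (12.2320, -2.4611)
End effector: (12.2320, -2.4611)

Answer: 12.2320 -2.4611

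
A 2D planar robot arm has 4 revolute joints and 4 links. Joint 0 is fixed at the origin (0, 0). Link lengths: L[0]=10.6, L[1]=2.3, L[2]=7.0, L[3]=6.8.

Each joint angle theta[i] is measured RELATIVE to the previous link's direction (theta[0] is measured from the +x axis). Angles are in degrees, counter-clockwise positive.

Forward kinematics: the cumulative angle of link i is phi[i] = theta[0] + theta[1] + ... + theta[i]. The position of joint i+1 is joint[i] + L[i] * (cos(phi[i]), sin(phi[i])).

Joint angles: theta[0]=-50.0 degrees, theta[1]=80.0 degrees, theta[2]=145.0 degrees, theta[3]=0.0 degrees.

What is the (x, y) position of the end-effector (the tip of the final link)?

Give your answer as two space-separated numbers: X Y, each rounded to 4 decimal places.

joint[0] = (0.0000, 0.0000)  (base)
link 0: phi[0] = -50 = -50 deg
  cos(-50 deg) = 0.6428, sin(-50 deg) = -0.7660
  joint[1] = (0.0000, 0.0000) + 10.6 * (0.6428, -0.7660) = (0.0000 + 6.8135, 0.0000 + -8.1201) = (6.8135, -8.1201)
link 1: phi[1] = -50 + 80 = 30 deg
  cos(30 deg) = 0.8660, sin(30 deg) = 0.5000
  joint[2] = (6.8135, -8.1201) + 2.3 * (0.8660, 0.5000) = (6.8135 + 1.9919, -8.1201 + 1.1500) = (8.8054, -6.9701)
link 2: phi[2] = -50 + 80 + 145 = 175 deg
  cos(175 deg) = -0.9962, sin(175 deg) = 0.0872
  joint[3] = (8.8054, -6.9701) + 7 * (-0.9962, 0.0872) = (8.8054 + -6.9734, -6.9701 + 0.6101) = (1.8320, -6.3600)
link 3: phi[3] = -50 + 80 + 145 + 0 = 175 deg
  cos(175 deg) = -0.9962, sin(175 deg) = 0.0872
  joint[4] = (1.8320, -6.3600) + 6.8 * (-0.9962, 0.0872) = (1.8320 + -6.7741, -6.3600 + 0.5927) = (-4.9421, -5.7673)
End effector: (-4.9421, -5.7673)

Answer: -4.9421 -5.7673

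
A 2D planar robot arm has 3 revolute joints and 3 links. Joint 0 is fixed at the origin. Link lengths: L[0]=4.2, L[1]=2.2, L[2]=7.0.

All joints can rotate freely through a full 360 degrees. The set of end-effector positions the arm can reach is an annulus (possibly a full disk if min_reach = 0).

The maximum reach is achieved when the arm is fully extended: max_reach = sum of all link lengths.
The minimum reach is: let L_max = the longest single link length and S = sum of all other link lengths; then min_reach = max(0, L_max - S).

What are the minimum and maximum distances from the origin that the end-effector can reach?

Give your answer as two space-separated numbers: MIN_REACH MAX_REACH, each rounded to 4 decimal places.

Answer: 0.6000 13.4000

Derivation:
Link lengths: [4.2, 2.2, 7.0]
max_reach = 4.2 + 2.2 + 7 = 13.4
L_max = max([4.2, 2.2, 7.0]) = 7
S (sum of others) = 13.4 - 7 = 6.4
min_reach = max(0, 7 - 6.4) = max(0, 0.6) = 0.6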